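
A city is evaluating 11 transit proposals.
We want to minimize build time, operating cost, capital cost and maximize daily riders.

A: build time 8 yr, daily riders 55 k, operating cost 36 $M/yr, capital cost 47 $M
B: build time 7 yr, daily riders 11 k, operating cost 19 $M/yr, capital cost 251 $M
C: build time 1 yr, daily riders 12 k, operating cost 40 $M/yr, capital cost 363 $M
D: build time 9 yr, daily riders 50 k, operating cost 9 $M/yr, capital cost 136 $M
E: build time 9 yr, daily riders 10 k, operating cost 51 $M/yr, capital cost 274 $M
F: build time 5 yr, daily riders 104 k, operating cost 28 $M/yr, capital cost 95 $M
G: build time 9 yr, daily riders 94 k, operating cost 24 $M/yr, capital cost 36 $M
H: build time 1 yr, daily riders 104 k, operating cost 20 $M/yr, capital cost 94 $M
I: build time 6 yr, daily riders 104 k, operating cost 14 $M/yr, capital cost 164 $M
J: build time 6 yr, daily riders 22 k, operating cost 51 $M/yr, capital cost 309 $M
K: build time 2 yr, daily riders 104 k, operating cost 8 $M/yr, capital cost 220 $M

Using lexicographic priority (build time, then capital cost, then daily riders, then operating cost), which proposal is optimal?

First minimize build time: best is 1, kept {C, H}.
Then minimize capital cost: best is 94, kept {H}.

H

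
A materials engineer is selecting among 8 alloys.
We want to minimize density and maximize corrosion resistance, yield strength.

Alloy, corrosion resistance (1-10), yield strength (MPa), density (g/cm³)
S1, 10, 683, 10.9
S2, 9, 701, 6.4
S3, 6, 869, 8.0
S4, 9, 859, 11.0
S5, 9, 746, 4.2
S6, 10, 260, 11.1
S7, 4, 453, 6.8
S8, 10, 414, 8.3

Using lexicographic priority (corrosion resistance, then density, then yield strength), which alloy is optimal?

S8

First maximize corrosion resistance: best is 10, kept {S1, S6, S8}.
Then minimize density: best is 8.3, kept {S8}.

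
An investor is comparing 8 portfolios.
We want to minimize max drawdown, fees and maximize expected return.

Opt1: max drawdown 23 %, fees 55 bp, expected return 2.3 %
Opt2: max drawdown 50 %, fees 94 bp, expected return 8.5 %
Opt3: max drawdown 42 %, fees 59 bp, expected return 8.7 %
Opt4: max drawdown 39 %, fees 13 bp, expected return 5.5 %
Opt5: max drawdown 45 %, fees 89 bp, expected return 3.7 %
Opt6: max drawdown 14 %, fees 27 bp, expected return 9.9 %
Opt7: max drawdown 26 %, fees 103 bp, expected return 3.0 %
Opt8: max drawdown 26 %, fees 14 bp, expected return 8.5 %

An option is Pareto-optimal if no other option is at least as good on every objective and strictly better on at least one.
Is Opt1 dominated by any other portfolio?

Yes

Opt6 vs Opt1: max drawdown 14≤23, fees 27≤55, expected return 9.9≥2.3 — Opt6 is at least as good on every objective and strictly better on at least one, so Opt6 dominates Opt1.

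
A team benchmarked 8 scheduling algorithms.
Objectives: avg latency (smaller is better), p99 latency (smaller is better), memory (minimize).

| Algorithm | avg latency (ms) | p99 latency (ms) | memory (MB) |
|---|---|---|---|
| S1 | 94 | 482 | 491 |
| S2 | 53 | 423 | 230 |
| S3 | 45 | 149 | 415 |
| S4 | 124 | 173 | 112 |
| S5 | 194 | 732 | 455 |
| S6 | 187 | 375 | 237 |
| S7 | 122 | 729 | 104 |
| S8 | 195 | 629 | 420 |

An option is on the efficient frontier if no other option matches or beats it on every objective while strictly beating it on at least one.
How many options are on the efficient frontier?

S1: dominated by S2 (avg latency 53≤94, p99 latency 423≤482, memory 230≤491).
S2: not dominated.
S3: not dominated (best avg latency).
S4: not dominated.
S5: dominated by S2 (avg latency 53≤194, p99 latency 423≤732, memory 230≤455).
S6: dominated by S4 (avg latency 124≤187, p99 latency 173≤375, memory 112≤237).
S7: not dominated (best memory).
S8: dominated by S2 (avg latency 53≤195, p99 latency 423≤629, memory 230≤420).
Pareto-optimal: S2, S3, S4, S7 → 4.

4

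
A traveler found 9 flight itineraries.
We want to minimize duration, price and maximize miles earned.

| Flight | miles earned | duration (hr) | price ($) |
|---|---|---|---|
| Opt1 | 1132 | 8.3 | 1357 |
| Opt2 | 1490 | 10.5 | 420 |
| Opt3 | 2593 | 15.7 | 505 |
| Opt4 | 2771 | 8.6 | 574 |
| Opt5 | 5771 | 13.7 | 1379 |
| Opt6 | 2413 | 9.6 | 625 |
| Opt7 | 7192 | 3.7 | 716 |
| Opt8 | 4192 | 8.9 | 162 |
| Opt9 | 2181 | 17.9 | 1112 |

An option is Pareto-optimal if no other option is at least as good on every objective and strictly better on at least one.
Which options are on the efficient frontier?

Opt1: dominated by Opt7 (miles earned 7192≥1132, duration 3.7≤8.3, price 716≤1357).
Opt2: dominated by Opt8 (miles earned 4192≥1490, duration 8.9≤10.5, price 162≤420).
Opt3: dominated by Opt8 (miles earned 4192≥2593, duration 8.9≤15.7, price 162≤505).
Opt4: not dominated.
Opt5: dominated by Opt7 (miles earned 7192≥5771, duration 3.7≤13.7, price 716≤1379).
Opt6: dominated by Opt4 (miles earned 2771≥2413, duration 8.6≤9.6, price 574≤625).
Opt7: not dominated (best miles earned).
Opt8: not dominated (best price).
Opt9: dominated by Opt3 (miles earned 2593≥2181, duration 15.7≤17.9, price 505≤1112).

Opt4, Opt7, Opt8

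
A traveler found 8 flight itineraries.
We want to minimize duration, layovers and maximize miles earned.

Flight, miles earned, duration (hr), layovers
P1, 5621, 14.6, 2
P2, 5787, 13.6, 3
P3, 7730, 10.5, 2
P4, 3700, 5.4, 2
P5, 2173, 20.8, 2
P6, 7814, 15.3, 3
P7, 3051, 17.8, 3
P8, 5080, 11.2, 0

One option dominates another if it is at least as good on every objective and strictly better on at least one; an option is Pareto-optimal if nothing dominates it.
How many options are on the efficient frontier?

P1: dominated by P3 (miles earned 7730≥5621, duration 10.5≤14.6, layovers 2≤2).
P2: dominated by P3 (miles earned 7730≥5787, duration 10.5≤13.6, layovers 2≤3).
P3: not dominated.
P4: not dominated (best duration).
P5: dominated by P1 (miles earned 5621≥2173, duration 14.6≤20.8, layovers 2≤2).
P6: not dominated (best miles earned).
P7: dominated by P1 (miles earned 5621≥3051, duration 14.6≤17.8, layovers 2≤3).
P8: not dominated (best layovers).
Pareto-optimal: P3, P4, P6, P8 → 4.

4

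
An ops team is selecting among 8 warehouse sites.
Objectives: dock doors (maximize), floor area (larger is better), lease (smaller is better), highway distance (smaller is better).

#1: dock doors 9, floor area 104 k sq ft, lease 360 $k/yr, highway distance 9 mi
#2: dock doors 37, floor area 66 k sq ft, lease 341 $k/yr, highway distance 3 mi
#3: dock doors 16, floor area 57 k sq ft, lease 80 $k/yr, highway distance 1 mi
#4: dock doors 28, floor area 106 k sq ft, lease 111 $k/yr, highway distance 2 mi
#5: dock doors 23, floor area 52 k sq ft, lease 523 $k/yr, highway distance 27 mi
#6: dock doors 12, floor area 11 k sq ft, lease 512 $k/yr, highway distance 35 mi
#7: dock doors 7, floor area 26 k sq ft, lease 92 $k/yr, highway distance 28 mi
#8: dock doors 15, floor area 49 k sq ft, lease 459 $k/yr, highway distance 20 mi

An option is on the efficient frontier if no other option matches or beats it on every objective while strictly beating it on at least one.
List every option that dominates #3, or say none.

#1: worse on dock doors (9 vs 16).
#2: worse on lease (341 vs 80).
#4: worse on lease (111 vs 80).
#5: worse on floor area (52 vs 57).
#6: worse on dock doors (12 vs 16).
#7: worse on dock doors (7 vs 16).
#8: worse on dock doors (15 vs 16).
No option dominates #3.

none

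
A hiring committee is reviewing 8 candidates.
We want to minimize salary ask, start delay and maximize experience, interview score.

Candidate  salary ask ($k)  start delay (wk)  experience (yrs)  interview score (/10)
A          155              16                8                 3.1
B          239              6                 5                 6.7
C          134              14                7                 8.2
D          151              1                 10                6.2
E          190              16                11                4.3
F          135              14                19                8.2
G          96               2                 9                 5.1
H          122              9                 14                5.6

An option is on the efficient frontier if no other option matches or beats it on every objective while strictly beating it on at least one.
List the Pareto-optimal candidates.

B, C, D, F, G, H

A: dominated by D (salary ask 151≤155, start delay 1≤16, experience 10≥8, interview score 6.2≥3.1).
B: not dominated.
C: not dominated.
D: not dominated (best start delay).
E: dominated by F (salary ask 135≤190, start delay 14≤16, experience 19≥11, interview score 8.2≥4.3).
F: not dominated (best experience).
G: not dominated (best salary ask).
H: not dominated.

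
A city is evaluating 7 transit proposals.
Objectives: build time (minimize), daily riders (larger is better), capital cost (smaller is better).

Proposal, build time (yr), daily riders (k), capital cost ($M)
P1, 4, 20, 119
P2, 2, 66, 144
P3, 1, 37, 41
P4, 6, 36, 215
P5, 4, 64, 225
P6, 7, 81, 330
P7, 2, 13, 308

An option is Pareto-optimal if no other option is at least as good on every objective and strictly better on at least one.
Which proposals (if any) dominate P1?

P3: build time 1≤4, daily riders 37≥20, capital cost 41≤119 — dominates P1.
Others (P2, P4, P5, P6, P7) are each worse than P1 on at least one objective.

P3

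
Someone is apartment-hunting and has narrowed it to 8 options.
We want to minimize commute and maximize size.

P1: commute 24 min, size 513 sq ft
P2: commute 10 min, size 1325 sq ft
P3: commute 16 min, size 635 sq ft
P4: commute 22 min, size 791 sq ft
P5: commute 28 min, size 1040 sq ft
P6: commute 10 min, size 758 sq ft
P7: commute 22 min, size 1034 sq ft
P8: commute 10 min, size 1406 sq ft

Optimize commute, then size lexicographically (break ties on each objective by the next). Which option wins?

P8

First minimize commute: best is 10, kept {P2, P6, P8}.
Then maximize size: best is 1406, kept {P8}.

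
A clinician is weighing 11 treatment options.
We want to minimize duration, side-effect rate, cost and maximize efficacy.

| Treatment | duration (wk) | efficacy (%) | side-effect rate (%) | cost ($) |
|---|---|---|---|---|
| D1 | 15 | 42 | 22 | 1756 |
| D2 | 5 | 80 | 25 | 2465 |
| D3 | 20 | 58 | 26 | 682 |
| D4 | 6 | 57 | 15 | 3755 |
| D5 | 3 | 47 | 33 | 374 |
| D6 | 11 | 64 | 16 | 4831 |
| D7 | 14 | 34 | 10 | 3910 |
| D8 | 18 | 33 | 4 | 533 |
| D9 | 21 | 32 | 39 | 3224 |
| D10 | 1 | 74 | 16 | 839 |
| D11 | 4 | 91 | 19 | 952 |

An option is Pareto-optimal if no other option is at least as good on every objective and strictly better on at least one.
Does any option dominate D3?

No

D1: worse on efficacy (42 vs 58).
D2: worse on cost (2465 vs 682).
D4: worse on efficacy (57 vs 58).
D5: worse on efficacy (47 vs 58).
D6: worse on cost (4831 vs 682).
D7: worse on efficacy (34 vs 58).
D8: worse on efficacy (33 vs 58).
D9: worse on duration (21 vs 20).
D10: worse on cost (839 vs 682).
D11: worse on cost (952 vs 682).
No option is at least as good as D3 on every objective and strictly better on one.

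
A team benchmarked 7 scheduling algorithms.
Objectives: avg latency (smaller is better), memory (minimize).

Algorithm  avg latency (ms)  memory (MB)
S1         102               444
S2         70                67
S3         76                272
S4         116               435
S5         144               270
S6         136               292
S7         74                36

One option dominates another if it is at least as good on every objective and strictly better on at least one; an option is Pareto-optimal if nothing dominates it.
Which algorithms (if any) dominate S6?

S2: avg latency 70≤136, memory 67≤292 — dominates S6.
S3: avg latency 76≤136, memory 272≤292 — dominates S6.
S7: avg latency 74≤136, memory 36≤292 — dominates S6.
Others (S1, S4, S5) are each worse than S6 on at least one objective.

S2, S3, S7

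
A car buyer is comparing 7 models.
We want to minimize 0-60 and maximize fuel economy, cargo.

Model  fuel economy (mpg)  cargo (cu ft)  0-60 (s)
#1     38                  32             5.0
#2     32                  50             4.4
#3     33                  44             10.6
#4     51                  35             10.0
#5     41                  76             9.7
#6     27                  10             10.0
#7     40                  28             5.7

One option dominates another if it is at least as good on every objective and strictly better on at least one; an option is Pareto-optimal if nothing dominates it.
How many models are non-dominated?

#1: not dominated.
#2: not dominated (best 0-60).
#3: dominated by #5 (fuel economy 41≥33, cargo 76≥44, 0-60 9.7≤10.6).
#4: not dominated (best fuel economy).
#5: not dominated (best cargo).
#6: dominated by #1 (fuel economy 38≥27, cargo 32≥10, 0-60 5.0≤10.0).
#7: not dominated.
Pareto-optimal: #1, #2, #4, #5, #7 → 5.

5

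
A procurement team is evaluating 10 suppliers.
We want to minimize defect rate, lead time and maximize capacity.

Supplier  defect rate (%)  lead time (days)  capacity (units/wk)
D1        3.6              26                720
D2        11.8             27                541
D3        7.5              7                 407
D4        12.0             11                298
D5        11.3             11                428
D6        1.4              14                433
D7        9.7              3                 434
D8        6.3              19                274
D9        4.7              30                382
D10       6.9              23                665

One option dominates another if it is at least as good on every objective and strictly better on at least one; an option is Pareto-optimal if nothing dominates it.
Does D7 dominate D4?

D7 vs D4: defect rate 9.7≤12.0, lead time 3≤11, capacity 434≥298 — D7 is at least as good on every objective with at least one strict improvement.

Yes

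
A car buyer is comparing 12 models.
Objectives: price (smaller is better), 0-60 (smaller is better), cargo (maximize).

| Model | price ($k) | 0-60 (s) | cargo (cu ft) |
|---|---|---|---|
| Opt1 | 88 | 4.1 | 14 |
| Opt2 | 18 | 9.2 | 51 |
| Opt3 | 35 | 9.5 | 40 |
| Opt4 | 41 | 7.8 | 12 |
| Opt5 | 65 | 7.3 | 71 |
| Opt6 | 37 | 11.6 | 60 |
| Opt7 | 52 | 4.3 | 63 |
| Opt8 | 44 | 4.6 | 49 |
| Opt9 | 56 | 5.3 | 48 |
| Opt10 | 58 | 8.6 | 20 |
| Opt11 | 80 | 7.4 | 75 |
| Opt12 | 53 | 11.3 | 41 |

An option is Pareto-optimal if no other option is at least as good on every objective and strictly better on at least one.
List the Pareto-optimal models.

Opt1, Opt2, Opt4, Opt5, Opt6, Opt7, Opt8, Opt11

Opt1: not dominated (best 0-60).
Opt2: not dominated (best price).
Opt3: dominated by Opt2 (price 18≤35, 0-60 9.2≤9.5, cargo 51≥40).
Opt4: not dominated.
Opt5: not dominated.
Opt6: not dominated.
Opt7: not dominated.
Opt8: not dominated.
Opt9: dominated by Opt7 (price 52≤56, 0-60 4.3≤5.3, cargo 63≥48).
Opt10: dominated by Opt7 (price 52≤58, 0-60 4.3≤8.6, cargo 63≥20).
Opt11: not dominated (best cargo).
Opt12: dominated by Opt2 (price 18≤53, 0-60 9.2≤11.3, cargo 51≥41).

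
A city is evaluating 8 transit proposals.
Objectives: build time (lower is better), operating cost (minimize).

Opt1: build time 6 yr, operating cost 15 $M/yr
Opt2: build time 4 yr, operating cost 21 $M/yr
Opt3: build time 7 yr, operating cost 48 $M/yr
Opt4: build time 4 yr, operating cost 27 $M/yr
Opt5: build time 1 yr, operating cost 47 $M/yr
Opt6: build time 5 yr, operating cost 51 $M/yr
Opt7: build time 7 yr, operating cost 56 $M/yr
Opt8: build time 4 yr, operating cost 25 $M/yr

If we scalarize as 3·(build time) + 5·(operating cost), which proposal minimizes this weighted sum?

Opt1: 3·6 + 5·15 = 93
Opt2: 3·4 + 5·21 = 117
Opt3: 3·7 + 5·48 = 261
Opt4: 3·4 + 5·27 = 147
Opt5: 3·1 + 5·47 = 238
Opt6: 3·5 + 5·51 = 270
Opt7: 3·7 + 5·56 = 301
Opt8: 3·4 + 5·25 = 137
Lowest: Opt1 at 93.

Opt1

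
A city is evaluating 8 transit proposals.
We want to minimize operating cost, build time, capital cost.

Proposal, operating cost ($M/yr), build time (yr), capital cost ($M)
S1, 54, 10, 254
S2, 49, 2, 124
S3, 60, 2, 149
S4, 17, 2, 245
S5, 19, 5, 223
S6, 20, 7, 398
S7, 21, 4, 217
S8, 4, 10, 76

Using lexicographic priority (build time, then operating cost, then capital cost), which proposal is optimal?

S4

First minimize build time: best is 2, kept {S2, S3, S4}.
Then minimize operating cost: best is 17, kept {S4}.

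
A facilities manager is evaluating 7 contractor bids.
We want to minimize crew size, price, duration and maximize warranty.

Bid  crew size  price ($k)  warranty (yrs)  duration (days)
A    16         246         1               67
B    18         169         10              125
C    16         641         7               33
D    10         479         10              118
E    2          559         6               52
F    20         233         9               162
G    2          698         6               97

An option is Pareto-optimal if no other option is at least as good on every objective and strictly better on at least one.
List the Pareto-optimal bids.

A: not dominated.
B: not dominated (best price).
C: not dominated (best duration).
D: not dominated.
E: not dominated.
F: dominated by B (crew size 18≤20, price 169≤233, warranty 10≥9, duration 125≤162).
G: dominated by E (crew size 2≤2, price 559≤698, warranty 6≥6, duration 52≤97).

A, B, C, D, E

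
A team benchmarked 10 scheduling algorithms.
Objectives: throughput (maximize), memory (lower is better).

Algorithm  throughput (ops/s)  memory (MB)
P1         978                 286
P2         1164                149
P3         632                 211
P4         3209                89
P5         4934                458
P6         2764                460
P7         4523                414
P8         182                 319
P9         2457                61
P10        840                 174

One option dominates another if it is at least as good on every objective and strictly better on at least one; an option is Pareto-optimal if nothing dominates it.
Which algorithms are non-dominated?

P4, P5, P7, P9

P1: dominated by P2 (throughput 1164≥978, memory 149≤286).
P2: dominated by P4 (throughput 3209≥1164, memory 89≤149).
P3: dominated by P2 (throughput 1164≥632, memory 149≤211).
P4: not dominated.
P5: not dominated (best throughput).
P6: dominated by P4 (throughput 3209≥2764, memory 89≤460).
P7: not dominated.
P8: dominated by P1 (throughput 978≥182, memory 286≤319).
P9: not dominated (best memory).
P10: dominated by P2 (throughput 1164≥840, memory 149≤174).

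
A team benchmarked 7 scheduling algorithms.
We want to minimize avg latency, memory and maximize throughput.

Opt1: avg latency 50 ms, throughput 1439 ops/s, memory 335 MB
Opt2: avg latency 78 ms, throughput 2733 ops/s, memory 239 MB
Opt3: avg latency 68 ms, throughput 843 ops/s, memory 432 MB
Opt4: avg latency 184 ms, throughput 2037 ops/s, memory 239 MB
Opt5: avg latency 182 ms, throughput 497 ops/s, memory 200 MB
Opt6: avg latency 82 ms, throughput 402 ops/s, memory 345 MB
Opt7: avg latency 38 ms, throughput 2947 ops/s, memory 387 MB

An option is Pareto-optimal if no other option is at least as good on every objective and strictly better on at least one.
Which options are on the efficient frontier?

Opt1: not dominated.
Opt2: not dominated.
Opt3: dominated by Opt1 (avg latency 50≤68, throughput 1439≥843, memory 335≤432).
Opt4: dominated by Opt2 (avg latency 78≤184, throughput 2733≥2037, memory 239≤239).
Opt5: not dominated (best memory).
Opt6: dominated by Opt1 (avg latency 50≤82, throughput 1439≥402, memory 335≤345).
Opt7: not dominated (best avg latency).

Opt1, Opt2, Opt5, Opt7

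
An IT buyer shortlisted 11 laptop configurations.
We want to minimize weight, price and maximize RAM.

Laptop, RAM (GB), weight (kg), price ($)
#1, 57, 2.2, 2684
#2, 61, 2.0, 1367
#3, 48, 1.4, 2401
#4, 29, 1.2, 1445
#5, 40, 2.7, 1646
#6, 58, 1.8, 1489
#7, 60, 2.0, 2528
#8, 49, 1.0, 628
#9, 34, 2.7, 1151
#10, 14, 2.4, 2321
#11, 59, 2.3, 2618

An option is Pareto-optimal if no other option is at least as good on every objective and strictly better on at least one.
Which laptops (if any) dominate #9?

#8: RAM 49≥34, weight 1.0≤2.7, price 628≤1151 — dominates #9.
Others (#1, #2, #3, #4, #5, #6, #7, #10, #11) are each worse than #9 on at least one objective.

#8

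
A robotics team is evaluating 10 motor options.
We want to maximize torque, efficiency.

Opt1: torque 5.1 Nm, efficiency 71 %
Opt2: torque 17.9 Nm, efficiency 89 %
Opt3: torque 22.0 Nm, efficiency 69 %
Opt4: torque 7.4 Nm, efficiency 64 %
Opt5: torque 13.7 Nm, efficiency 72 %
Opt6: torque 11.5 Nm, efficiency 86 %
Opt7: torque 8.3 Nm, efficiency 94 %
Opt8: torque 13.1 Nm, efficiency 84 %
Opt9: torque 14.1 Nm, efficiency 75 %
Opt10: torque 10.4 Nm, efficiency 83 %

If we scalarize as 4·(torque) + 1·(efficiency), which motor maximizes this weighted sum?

Opt2

Opt1: 4·5.1 + 1·71 = 91.4
Opt2: 4·17.9 + 1·89 = 160.6
Opt3: 4·22.0 + 1·69 = 157.0
Opt4: 4·7.4 + 1·64 = 93.6
Opt5: 4·13.7 + 1·72 = 126.8
Opt6: 4·11.5 + 1·86 = 132.0
Opt7: 4·8.3 + 1·94 = 127.2
Opt8: 4·13.1 + 1·84 = 136.4
Opt9: 4·14.1 + 1·75 = 131.4
Opt10: 4·10.4 + 1·83 = 124.6
Highest: Opt2 at 160.6.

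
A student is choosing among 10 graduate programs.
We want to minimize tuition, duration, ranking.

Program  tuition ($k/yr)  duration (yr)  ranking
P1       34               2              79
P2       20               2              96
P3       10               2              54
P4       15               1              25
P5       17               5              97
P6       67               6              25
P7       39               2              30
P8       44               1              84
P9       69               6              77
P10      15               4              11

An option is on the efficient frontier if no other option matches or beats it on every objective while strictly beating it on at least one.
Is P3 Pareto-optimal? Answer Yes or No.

Yes

P1: worse on tuition (34 vs 10).
P2: worse on tuition (20 vs 10).
P4: worse on tuition (15 vs 10).
P5: worse on tuition (17 vs 10).
P6: worse on tuition (67 vs 10).
P7: worse on tuition (39 vs 10).
P8: worse on tuition (44 vs 10).
P9: worse on tuition (69 vs 10).
P10: worse on tuition (15 vs 10).
No option is at least as good as P3 on every objective and strictly better on one.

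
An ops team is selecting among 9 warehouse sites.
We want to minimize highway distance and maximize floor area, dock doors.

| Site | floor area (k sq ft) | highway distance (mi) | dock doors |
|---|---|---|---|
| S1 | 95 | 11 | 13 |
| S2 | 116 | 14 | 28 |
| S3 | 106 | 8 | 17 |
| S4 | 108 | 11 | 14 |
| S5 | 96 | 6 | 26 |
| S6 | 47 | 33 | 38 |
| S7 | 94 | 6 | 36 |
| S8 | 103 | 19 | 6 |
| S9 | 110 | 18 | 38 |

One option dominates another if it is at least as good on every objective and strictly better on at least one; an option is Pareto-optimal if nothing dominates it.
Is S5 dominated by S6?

S6 vs S5: S6 is worse on floor area (47 vs 96), so it does not dominate S5.

No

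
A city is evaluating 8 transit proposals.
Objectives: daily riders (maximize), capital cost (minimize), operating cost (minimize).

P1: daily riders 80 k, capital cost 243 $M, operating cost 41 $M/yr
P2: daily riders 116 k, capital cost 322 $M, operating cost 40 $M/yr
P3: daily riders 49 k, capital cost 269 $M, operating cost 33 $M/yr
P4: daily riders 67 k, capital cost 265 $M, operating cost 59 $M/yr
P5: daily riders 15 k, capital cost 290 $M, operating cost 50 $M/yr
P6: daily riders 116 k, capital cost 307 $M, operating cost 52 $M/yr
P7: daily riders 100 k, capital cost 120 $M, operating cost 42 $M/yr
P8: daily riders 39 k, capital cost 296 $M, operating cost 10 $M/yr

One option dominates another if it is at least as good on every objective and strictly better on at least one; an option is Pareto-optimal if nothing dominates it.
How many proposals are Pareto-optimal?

6

P1: not dominated.
P2: not dominated.
P3: not dominated.
P4: dominated by P1 (daily riders 80≥67, capital cost 243≤265, operating cost 41≤59).
P5: dominated by P1 (daily riders 80≥15, capital cost 243≤290, operating cost 41≤50).
P6: not dominated.
P7: not dominated (best capital cost).
P8: not dominated (best operating cost).
Pareto-optimal: P1, P2, P3, P6, P7, P8 → 6.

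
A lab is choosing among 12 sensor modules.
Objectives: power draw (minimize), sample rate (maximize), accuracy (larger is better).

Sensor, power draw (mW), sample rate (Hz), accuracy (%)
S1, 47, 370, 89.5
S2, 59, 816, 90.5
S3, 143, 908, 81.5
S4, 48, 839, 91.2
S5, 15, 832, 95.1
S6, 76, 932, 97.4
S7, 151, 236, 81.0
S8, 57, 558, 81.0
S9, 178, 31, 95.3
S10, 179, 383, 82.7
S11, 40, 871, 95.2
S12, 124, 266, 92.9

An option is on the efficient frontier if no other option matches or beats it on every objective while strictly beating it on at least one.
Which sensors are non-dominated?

S5, S6, S11

S1: dominated by S5 (power draw 15≤47, sample rate 832≥370, accuracy 95.1≥89.5).
S2: dominated by S4 (power draw 48≤59, sample rate 839≥816, accuracy 91.2≥90.5).
S3: dominated by S6 (power draw 76≤143, sample rate 932≥908, accuracy 97.4≥81.5).
S4: dominated by S11 (power draw 40≤48, sample rate 871≥839, accuracy 95.2≥91.2).
S5: not dominated (best power draw).
S6: not dominated (best sample rate).
S7: dominated by S1 (power draw 47≤151, sample rate 370≥236, accuracy 89.5≥81.0).
S8: dominated by S4 (power draw 48≤57, sample rate 839≥558, accuracy 91.2≥81.0).
S9: dominated by S6 (power draw 76≤178, sample rate 932≥31, accuracy 97.4≥95.3).
S10: dominated by S2 (power draw 59≤179, sample rate 816≥383, accuracy 90.5≥82.7).
S11: not dominated.
S12: dominated by S5 (power draw 15≤124, sample rate 832≥266, accuracy 95.1≥92.9).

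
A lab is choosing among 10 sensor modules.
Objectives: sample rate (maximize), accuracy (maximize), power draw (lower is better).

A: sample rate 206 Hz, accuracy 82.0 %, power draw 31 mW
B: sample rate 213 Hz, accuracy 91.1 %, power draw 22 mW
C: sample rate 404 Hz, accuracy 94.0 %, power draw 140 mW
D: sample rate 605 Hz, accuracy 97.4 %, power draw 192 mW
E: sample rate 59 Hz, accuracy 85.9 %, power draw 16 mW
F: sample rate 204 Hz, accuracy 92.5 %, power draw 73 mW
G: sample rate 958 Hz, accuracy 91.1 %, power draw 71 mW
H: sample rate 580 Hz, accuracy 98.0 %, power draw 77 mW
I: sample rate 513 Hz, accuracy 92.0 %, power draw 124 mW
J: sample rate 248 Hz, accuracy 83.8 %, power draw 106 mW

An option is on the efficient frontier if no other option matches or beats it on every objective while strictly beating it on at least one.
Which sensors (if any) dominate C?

H: sample rate 580≥404, accuracy 98.0≥94.0, power draw 77≤140 — dominates C.
Others (A, B, D, E, F, G, I, J) are each worse than C on at least one objective.

H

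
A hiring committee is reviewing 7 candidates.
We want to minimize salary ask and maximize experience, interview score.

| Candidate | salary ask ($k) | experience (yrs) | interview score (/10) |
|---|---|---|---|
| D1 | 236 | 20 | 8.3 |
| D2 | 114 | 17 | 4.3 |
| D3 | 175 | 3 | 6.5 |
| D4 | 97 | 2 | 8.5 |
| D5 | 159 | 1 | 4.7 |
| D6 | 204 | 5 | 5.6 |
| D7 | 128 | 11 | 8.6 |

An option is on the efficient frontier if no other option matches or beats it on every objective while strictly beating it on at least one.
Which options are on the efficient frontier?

D1: not dominated (best experience).
D2: not dominated.
D3: dominated by D7 (salary ask 128≤175, experience 11≥3, interview score 8.6≥6.5).
D4: not dominated (best salary ask).
D5: dominated by D4 (salary ask 97≤159, experience 2≥1, interview score 8.5≥4.7).
D6: dominated by D7 (salary ask 128≤204, experience 11≥5, interview score 8.6≥5.6).
D7: not dominated (best interview score).

D1, D2, D4, D7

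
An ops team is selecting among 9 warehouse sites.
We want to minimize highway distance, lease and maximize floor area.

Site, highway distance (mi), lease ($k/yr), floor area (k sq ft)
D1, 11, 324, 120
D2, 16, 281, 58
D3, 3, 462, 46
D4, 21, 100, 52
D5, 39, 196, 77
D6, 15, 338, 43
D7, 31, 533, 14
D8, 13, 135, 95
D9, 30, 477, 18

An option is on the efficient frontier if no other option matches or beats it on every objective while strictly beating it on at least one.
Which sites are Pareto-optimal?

D1: not dominated (best floor area).
D2: dominated by D8 (highway distance 13≤16, lease 135≤281, floor area 95≥58).
D3: not dominated (best highway distance).
D4: not dominated (best lease).
D5: dominated by D8 (highway distance 13≤39, lease 135≤196, floor area 95≥77).
D6: dominated by D1 (highway distance 11≤15, lease 324≤338, floor area 120≥43).
D7: dominated by D1 (highway distance 11≤31, lease 324≤533, floor area 120≥14).
D8: not dominated.
D9: dominated by D1 (highway distance 11≤30, lease 324≤477, floor area 120≥18).

D1, D3, D4, D8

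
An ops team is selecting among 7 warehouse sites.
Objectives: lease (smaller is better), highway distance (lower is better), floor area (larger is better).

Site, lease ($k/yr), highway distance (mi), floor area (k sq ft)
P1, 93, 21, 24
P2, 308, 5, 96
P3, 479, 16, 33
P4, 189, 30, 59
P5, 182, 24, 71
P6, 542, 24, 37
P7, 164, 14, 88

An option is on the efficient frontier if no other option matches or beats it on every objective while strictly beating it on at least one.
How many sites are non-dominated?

3

P1: not dominated (best lease).
P2: not dominated (best highway distance).
P3: dominated by P2 (lease 308≤479, highway distance 5≤16, floor area 96≥33).
P4: dominated by P5 (lease 182≤189, highway distance 24≤30, floor area 71≥59).
P5: dominated by P7 (lease 164≤182, highway distance 14≤24, floor area 88≥71).
P6: dominated by P2 (lease 308≤542, highway distance 5≤24, floor area 96≥37).
P7: not dominated.
Pareto-optimal: P1, P2, P7 → 3.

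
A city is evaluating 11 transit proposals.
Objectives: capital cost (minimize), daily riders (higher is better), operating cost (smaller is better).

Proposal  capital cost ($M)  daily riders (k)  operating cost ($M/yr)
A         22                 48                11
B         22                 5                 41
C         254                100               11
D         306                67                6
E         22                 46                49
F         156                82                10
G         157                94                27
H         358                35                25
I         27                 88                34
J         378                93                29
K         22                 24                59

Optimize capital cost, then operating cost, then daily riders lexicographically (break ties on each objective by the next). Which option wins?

First minimize capital cost: best is 22, kept {A, B, E, K}.
Then minimize operating cost: best is 11, kept {A}.

A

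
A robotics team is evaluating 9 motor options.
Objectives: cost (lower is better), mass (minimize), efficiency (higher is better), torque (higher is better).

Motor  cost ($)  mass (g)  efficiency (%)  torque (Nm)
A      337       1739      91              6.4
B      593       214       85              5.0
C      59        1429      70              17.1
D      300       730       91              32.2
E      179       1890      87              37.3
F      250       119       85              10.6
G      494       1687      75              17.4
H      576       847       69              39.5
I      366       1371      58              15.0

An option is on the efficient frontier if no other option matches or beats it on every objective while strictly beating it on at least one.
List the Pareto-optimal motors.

C, D, E, F, H

A: dominated by D (cost 300≤337, mass 730≤1739, efficiency 91≥91, torque 32.2≥6.4).
B: dominated by F (cost 250≤593, mass 119≤214, efficiency 85≥85, torque 10.6≥5.0).
C: not dominated (best cost).
D: not dominated.
E: not dominated.
F: not dominated (best mass).
G: dominated by D (cost 300≤494, mass 730≤1687, efficiency 91≥75, torque 32.2≥17.4).
H: not dominated (best torque).
I: dominated by D (cost 300≤366, mass 730≤1371, efficiency 91≥58, torque 32.2≥15.0).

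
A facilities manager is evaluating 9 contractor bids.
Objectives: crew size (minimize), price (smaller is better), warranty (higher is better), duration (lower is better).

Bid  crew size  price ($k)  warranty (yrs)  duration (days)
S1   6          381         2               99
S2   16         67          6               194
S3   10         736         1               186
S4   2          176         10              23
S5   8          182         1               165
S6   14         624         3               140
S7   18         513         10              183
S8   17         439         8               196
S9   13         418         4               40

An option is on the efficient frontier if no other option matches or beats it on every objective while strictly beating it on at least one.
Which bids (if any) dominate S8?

S4

S4: crew size 2≤17, price 176≤439, warranty 10≥8, duration 23≤196 — dominates S8.
Others (S1, S2, S3, S5, S6, S7, S9) are each worse than S8 on at least one objective.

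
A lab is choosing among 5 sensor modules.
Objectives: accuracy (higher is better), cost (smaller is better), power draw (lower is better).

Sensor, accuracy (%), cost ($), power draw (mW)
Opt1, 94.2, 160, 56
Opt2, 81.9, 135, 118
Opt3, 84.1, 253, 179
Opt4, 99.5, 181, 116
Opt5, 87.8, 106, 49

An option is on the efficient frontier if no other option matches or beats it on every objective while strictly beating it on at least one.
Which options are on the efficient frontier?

Opt1: not dominated.
Opt2: dominated by Opt5 (accuracy 87.8≥81.9, cost 106≤135, power draw 49≤118).
Opt3: dominated by Opt1 (accuracy 94.2≥84.1, cost 160≤253, power draw 56≤179).
Opt4: not dominated (best accuracy).
Opt5: not dominated (best cost).

Opt1, Opt4, Opt5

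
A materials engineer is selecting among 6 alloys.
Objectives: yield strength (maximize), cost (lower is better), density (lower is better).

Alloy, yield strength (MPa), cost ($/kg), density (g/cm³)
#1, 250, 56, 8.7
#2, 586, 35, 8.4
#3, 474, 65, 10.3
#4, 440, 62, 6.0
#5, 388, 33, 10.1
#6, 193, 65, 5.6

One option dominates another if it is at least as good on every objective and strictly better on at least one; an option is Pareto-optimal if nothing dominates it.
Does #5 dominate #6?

#5 vs #6: #5 is worse on density (10.1 vs 5.6), so it does not dominate #6.

No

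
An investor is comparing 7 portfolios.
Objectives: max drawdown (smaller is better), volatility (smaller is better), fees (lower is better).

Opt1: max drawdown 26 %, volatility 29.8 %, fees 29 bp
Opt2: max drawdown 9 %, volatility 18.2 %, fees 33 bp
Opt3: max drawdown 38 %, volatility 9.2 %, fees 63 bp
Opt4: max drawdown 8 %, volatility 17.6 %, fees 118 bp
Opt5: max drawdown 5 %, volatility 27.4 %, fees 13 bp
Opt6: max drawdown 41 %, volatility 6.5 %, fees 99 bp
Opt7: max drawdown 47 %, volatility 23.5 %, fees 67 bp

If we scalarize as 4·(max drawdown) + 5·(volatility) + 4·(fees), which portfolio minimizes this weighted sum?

Opt1: 4·26 + 5·29.8 + 4·29 = 369.0
Opt2: 4·9 + 5·18.2 + 4·33 = 259.0
Opt3: 4·38 + 5·9.2 + 4·63 = 450.0
Opt4: 4·8 + 5·17.6 + 4·118 = 592.0
Opt5: 4·5 + 5·27.4 + 4·13 = 209.0
Opt6: 4·41 + 5·6.5 + 4·99 = 592.5
Opt7: 4·47 + 5·23.5 + 4·67 = 573.5
Lowest: Opt5 at 209.0.

Opt5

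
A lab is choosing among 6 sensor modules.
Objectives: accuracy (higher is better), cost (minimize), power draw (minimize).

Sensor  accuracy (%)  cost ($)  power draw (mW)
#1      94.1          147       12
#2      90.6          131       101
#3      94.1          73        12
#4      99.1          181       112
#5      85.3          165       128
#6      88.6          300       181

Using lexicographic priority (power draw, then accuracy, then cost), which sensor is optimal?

First minimize power draw: best is 12, kept {#1, #3}.
Then maximize accuracy: best is 94.1, kept {#1, #3}.
Then minimize cost: best is 73, kept {#3}.

#3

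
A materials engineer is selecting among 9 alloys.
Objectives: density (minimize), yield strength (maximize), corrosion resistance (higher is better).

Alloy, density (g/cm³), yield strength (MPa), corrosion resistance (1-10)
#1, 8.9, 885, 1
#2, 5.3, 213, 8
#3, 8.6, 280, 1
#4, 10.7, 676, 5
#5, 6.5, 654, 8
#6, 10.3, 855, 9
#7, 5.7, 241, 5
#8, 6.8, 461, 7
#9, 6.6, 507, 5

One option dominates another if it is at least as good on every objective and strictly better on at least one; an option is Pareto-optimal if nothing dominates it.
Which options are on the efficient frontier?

#1, #2, #5, #6, #7

#1: not dominated (best yield strength).
#2: not dominated (best density).
#3: dominated by #5 (density 6.5≤8.6, yield strength 654≥280, corrosion resistance 8≥1).
#4: dominated by #6 (density 10.3≤10.7, yield strength 855≥676, corrosion resistance 9≥5).
#5: not dominated.
#6: not dominated (best corrosion resistance).
#7: not dominated.
#8: dominated by #5 (density 6.5≤6.8, yield strength 654≥461, corrosion resistance 8≥7).
#9: dominated by #5 (density 6.5≤6.6, yield strength 654≥507, corrosion resistance 8≥5).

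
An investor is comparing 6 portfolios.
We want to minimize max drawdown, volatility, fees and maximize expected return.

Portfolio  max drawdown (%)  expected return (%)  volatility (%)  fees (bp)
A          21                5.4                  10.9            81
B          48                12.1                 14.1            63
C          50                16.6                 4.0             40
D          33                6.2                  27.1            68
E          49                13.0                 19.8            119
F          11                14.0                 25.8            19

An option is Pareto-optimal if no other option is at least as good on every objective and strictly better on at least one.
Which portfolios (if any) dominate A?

none

B: worse on max drawdown (48 vs 21).
C: worse on max drawdown (50 vs 21).
D: worse on max drawdown (33 vs 21).
E: worse on max drawdown (49 vs 21).
F: worse on volatility (25.8 vs 10.9).
No option dominates A.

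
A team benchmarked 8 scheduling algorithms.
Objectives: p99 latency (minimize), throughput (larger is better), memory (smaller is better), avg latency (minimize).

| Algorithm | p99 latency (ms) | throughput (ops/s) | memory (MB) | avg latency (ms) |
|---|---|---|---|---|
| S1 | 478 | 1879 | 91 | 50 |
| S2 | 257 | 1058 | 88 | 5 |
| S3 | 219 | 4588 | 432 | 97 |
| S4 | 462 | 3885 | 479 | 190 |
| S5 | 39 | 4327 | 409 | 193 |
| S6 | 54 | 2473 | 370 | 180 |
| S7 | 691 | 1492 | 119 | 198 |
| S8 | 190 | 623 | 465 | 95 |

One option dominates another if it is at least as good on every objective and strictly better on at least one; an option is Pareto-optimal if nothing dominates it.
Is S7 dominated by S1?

S1 vs S7: p99 latency 478≤691, throughput 1879≥1492, memory 91≤119, avg latency 50≤198 — S1 is at least as good on every objective with at least one strict improvement.

Yes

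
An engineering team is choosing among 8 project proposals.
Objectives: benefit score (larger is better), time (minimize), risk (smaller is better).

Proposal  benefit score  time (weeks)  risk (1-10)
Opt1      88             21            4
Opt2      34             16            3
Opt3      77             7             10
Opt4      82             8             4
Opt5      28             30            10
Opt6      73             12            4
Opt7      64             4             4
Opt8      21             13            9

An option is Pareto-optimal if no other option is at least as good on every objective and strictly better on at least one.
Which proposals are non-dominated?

Opt1: not dominated (best benefit score).
Opt2: not dominated (best risk).
Opt3: not dominated.
Opt4: not dominated.
Opt5: dominated by Opt1 (benefit score 88≥28, time 21≤30, risk 4≤10).
Opt6: dominated by Opt4 (benefit score 82≥73, time 8≤12, risk 4≤4).
Opt7: not dominated (best time).
Opt8: dominated by Opt4 (benefit score 82≥21, time 8≤13, risk 4≤9).

Opt1, Opt2, Opt3, Opt4, Opt7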